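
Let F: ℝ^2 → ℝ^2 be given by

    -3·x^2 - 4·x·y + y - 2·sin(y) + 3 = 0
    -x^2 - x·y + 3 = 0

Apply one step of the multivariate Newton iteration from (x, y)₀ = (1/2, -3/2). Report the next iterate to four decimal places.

At (1/2, -3/2): F = (5.744990, 3.5000).
Jacobian J = [[-6·x - 4·y, -4·x - 2·cos(y) + 1], [-2·x - y, -x]].
At the point, J = [[3.0000, -1.141474], [0.5000, -0.5000]] (det J = -0.929263).
Solving J·Δ = −F gives Δ = (1.2081, 8.2081).
Then the next iterate is (x, y)₁ = (1.7081, 6.7081).

(1.7081, 6.7081)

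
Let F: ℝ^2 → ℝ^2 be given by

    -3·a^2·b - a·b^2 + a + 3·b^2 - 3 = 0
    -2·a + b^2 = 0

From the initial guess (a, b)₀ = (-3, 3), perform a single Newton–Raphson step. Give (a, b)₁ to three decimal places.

At (-3, 3): F = (-33.000, 15.000).
Jacobian J = [[-6·a·b - b^2 + 1, -3·a^2 - 2·a·b + 6·b], [-2, 2·b]].
At the point, J = [[46.000, 9.000], [-2.000, 6.000]] (det J = 294.000).
Solving J·Δ = −F gives Δ = (1.133, -2.122).
Then the next iterate is (a, b)₁ = (-1.867, 0.878).

(-1.867, 0.878)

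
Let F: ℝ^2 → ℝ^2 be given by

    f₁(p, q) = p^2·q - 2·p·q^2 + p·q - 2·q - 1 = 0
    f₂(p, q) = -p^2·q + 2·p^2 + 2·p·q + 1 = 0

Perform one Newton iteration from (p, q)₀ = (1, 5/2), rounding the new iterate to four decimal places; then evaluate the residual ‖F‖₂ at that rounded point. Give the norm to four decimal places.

At (1, 5/2): F = (-13.5000, 5.5000).
Jacobian J = [[2·p·q - 2·q^2 + q, p^2 - 4·p·q + p - 2], [-2·p·q + 4·p + 2·q, -p^2 + 2·p]].
At the point, J = [[-5.0000, -10.0000], [4.0000, 1.0000]] (det J = 35.0000).
Solving J·Δ = −F gives Δ = (-1.1857, -0.7571).
Then the next iterate is (p, q)₁ = (-0.1857, 1.7429).
Re-evaluating at (-0.1857, 1.7429): F = (-3.621152, 0.361553), so ‖F‖₂ = 3.6392.

3.6392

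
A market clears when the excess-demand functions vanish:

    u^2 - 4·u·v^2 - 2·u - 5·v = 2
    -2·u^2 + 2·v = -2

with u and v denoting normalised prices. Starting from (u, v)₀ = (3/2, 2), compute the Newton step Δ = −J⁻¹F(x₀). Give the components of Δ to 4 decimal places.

(-0.1471, -1.1912)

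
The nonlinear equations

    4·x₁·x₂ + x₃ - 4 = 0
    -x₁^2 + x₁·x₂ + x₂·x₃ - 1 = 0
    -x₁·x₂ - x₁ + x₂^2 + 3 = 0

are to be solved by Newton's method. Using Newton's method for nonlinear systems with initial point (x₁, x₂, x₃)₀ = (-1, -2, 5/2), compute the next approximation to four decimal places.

(-1.2752, -0.0917, 1.4312)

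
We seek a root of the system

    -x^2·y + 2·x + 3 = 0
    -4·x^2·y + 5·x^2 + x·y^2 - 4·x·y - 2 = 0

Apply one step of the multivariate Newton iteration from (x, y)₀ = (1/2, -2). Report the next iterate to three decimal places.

At (1/2, -2): F = (4.500, 7.250).
Jacobian J = [[-2·x·y + 2, -x^2], [-8·x·y + 10·x + y^2 - 4·y, -4·x^2 + 2·x·y - 4·x]].
At the point, J = [[4.000, -0.250], [25.000, -5.000]] (det J = -13.750).
Solving J·Δ = −F gives Δ = (-1.505, -6.073).
Then the next iterate is (x, y)₁ = (-1.005, -8.073).

(-1.005, -8.073)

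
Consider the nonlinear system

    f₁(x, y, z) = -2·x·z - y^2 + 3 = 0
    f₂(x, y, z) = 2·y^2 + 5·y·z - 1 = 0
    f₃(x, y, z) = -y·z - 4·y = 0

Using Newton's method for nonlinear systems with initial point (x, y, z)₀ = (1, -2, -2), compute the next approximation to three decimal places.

(-1.589, -0.321, -2.321)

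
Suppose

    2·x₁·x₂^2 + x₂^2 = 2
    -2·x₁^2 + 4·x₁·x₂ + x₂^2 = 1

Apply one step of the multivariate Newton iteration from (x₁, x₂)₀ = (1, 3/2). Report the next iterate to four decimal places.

At (1, 3/2): F = (4.7500, 5.2500).
Jacobian J = [[2·x₂^2, 4·x₁·x₂ + 2·x₂], [-4·x₁ + 4·x₂, 4·x₁ + 2·x₂]].
At the point, J = [[4.5000, 9.0000], [2.0000, 7.0000]] (det J = 13.5000).
Solving J·Δ = −F gives Δ = (1.0370, -1.0463).
Then the next iterate is (x₁, x₂)₁ = (2.0370, 0.4537).

(2.0370, 0.4537)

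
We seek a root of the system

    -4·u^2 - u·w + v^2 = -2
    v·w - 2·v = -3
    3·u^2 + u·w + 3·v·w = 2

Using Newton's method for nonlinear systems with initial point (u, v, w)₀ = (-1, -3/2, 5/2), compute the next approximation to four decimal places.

(0.4618, 3.1088, 5.5363)

At (-1, -3/2, 5/2): F = (2.7500, 2.2500, -12.7500).
Jacobian J = [[-8·u - w, 2·v, -u], [0, w - 2, v], [6·u + w, 3·w, u + 3·v]].
At the point, J = [[5.5000, -3.0000, 1.0000], [0.0000, 0.5000, -1.5000], [-3.5000, 7.5000, -5.5000]] (det J = 32.7500).
Solving J·Δ = −F gives Δ = (1.4618, 4.6088, 3.0363).
Then the next iterate is (u, v, w)₁ = (0.4618, 3.1088, 5.5363).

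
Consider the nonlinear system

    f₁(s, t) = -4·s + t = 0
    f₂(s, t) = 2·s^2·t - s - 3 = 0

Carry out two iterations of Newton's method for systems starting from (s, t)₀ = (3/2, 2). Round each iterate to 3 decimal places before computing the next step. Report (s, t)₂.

(0.783, 3.134)

At (3/2, 2): F = (-4.000, 4.500).
Jacobian J = [[-4, 1], [4·s·t - 1, 2·s^2]].
At the point, J = [[-4.000, 1.000], [11.000, 4.500]] (det J = -29.000).
Solving J·Δ = −F gives Δ = (-0.776, 0.897).
Then the next iterate is (s, t)₁ = (0.724, 2.897).
Round to (0.724, 2.897) and repeat: F = (0.001, -0.68692), J = [[-4.000, 1.000], [7.38971, 1.04835]].
Δ = (0.059, 0.237), so (s, t)₂ = (0.783, 3.134).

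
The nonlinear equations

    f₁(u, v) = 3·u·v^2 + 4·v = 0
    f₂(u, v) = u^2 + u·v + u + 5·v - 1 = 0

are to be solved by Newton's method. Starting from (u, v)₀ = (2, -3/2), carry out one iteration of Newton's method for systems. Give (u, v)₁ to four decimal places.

At (2, -3/2): F = (7.5000, -5.5000).
Jacobian J = [[3·v^2, 6·u·v + 4], [2·u + v + 1, u + 5]].
At the point, J = [[6.7500, -14.0000], [3.5000, 7.0000]] (det J = 96.2500).
Solving J·Δ = −F gives Δ = (0.2545, 0.6584).
Then the next iterate is (u, v)₁ = (2.2545, -0.8416).

(2.2545, -0.8416)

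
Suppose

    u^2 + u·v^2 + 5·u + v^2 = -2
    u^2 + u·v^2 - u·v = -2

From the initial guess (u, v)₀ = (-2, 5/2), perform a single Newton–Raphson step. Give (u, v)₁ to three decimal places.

(-0.743, 2.273)

At (-2, 5/2): F = (-10.250, -1.500).
Jacobian J = [[2·u + v^2 + 5, 2·u·v + 2·v], [2·u + v^2 - v, 2·u·v - u]].
At the point, J = [[7.250, -5.000], [-0.250, -8.000]] (det J = -59.250).
Solving J·Δ = −F gives Δ = (1.257, -0.227).
Then the next iterate is (u, v)₁ = (-0.743, 2.273).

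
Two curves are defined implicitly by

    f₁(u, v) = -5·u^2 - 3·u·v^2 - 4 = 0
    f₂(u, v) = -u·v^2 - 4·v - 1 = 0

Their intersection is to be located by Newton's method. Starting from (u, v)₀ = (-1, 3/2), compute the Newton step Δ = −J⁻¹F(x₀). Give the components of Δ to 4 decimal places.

(-2.6471, 1.2059)

At (-1, 3/2): F = (-2.2500, -4.7500).
Jacobian J = [[-10·u - 3·v^2, -6·u·v], [-v^2, -2·u·v - 4]].
At the point, J = [[3.2500, 9.0000], [-2.2500, -1.0000]] (det J = 17.0000).
Solving J·Δ = −F gives Δ = (-2.6471, 1.2059).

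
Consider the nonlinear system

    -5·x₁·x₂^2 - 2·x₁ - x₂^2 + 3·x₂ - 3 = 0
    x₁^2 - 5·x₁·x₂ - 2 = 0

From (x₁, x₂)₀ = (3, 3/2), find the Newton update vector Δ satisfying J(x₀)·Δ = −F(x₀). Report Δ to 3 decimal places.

(0.686, -1.102)

At (3, 3/2): F = (-40.500, -15.500).
Jacobian J = [[-5·x₂^2 - 2, -10·x₁·x₂ - 2·x₂ + 3], [2·x₁ - 5·x₂, -5·x₁]].
At the point, J = [[-13.250, -45.000], [-1.500, -15.000]] (det J = 131.250).
Solving J·Δ = −F gives Δ = (0.686, -1.102).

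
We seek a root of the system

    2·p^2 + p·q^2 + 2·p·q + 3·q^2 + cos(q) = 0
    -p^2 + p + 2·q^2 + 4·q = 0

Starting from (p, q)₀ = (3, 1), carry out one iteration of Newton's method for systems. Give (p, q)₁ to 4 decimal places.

At (3, 1): F = (30.540302, 0.0000).
Jacobian J = [[4·p + q^2 + 2·q, 2·p·q + 2·p + 6·q - sin(q)], [-2·p + 1, 4·q + 4]].
At the point, J = [[15.0000, 17.158529], [-5.0000, 8.0000]] (det J = 205.792645).
Solving J·Δ = −F gives Δ = (-1.1872, -0.7420).
Then the next iterate is (p, q)₁ = (1.8128, 0.2580).

(1.8128, 0.2580)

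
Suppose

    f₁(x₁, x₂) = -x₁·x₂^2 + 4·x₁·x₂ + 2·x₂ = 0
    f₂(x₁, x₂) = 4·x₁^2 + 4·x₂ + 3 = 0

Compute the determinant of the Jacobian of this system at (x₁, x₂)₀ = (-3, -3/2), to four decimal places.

-489.0000

J = [[-x₂^2 + 4·x₂, -2·x₁·x₂ + 4·x₁ + 2], [8·x₁, 4]].
At the point, J = [[-8.2500, -19.0000], [-24.0000, 4.0000]].
det J = -489.0000.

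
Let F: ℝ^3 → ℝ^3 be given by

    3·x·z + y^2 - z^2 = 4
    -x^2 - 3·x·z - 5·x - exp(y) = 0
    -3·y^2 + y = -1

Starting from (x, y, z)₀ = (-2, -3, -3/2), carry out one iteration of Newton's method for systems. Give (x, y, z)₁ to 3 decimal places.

(-1.626, -1.474, -1.197)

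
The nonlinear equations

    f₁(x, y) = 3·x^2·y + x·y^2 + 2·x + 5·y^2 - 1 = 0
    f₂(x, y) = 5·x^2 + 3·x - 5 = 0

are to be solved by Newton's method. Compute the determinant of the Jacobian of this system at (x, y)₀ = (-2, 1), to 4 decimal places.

306.0000

J = [[6·x·y + y^2 + 2, 3·x^2 + 2·x·y + 10·y], [10·x + 3, 0]].
At the point, J = [[-9.0000, 18.0000], [-17.0000, 0.0000]].
det J = 306.0000.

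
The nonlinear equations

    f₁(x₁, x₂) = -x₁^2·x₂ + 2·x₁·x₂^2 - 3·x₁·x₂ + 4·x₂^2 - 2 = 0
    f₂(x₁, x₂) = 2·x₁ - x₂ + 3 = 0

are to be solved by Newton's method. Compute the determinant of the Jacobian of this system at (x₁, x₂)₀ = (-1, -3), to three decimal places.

-1.000

J = [[-2·x₁·x₂ + 2·x₂^2 - 3·x₂, -x₁^2 + 4·x₁·x₂ - 3·x₁ + 8·x₂], [2, -1]].
At the point, J = [[21.000, -10.000], [2.000, -1.000]].
det J = -1.000.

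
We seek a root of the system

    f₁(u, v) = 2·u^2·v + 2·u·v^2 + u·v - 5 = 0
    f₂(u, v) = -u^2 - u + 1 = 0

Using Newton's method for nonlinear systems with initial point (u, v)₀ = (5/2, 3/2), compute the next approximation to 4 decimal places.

(1.2083, 1.4458)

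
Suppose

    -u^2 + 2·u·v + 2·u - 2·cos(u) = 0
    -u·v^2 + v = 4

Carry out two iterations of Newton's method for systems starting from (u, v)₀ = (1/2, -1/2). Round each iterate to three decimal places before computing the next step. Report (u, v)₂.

At (1/2, -1/2): F = (-1.50517, -4.625).
Jacobian J = [[-2·u + 2·v + 2·sin(u) + 2, 2·u], [-v^2, -2·u·v + 1]].
At the point, J = [[0.95885, 1.000], [-0.250, 1.500]] (det J = 1.68828).
Solving J·Δ = −F gives Δ = (-1.402, 2.850).
Then the next iterate is (u, v)₁ = (-0.902, 2.350).
Round to (-0.902, 2.350) and repeat: F = (-8.09709, 3.33130), J = [[6.93486, -1.804], [-5.52250, 5.23940]].
Δ = (1.381, 0.820), so (u, v)₂ = (0.479, 3.170).

(0.479, 3.170)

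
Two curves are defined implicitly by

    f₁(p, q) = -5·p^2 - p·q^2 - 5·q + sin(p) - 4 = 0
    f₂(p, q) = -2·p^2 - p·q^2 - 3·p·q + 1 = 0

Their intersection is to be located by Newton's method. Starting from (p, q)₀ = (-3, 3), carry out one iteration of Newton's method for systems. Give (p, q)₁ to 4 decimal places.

(-0.6001, 2.1629)

At (-3, 3): F = (-37.141120, 37.0000).
Jacobian J = [[-10·p - q^2 + cos(p), -2·p·q - 5], [-4·p - q^2 - 3·q, -2·p·q - 3·p]].
At the point, J = [[20.010008, 13.0000], [-6.0000, 27.0000]] (det J = 618.270203).
Solving J·Δ = −F gives Δ = (2.3999, -0.8371).
Then the next iterate is (p, q)₁ = (-0.6001, 2.1629).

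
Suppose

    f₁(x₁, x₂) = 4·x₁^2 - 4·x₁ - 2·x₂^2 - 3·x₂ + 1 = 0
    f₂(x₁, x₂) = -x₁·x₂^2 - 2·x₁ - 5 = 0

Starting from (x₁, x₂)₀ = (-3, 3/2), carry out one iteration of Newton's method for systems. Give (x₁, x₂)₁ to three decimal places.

At (-3, 3/2): F = (40.000, 7.750).
Jacobian J = [[8·x₁ - 4, -4·x₂ - 3], [-x₂^2 - 2, -2·x₁·x₂]].
At the point, J = [[-28.000, -9.000], [-4.250, 9.000]] (det J = -290.250).
Solving J·Δ = −F gives Δ = (1.481, -0.162).
Then the next iterate is (x₁, x₂)₁ = (-1.519, 1.338).

(-1.519, 1.338)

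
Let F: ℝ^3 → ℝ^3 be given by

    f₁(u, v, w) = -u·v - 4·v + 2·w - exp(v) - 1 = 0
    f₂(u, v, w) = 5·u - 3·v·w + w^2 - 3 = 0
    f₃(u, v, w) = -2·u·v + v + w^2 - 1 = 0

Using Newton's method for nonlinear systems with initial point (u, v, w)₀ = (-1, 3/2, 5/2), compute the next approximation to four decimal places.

(0.0764, 0.4398, 1.8320)

At (-1, 3/2, 5/2): F = (-4.981689, -13.0000, 9.7500).
Jacobian J = [[-v, -u - exp(v) - 4, 2], [5, -3·w, -3·v + 2·w], [-2·v, -2·u + 1, 2·w]].
At the point, J = [[-1.5000, -7.481689, 2.0000], [5.0000, -7.5000, 0.5000], [-3.0000, 3.0000, 5.0000]] (det J = 241.764760).
Solving J·Δ = −F gives Δ = (1.0764, -1.0602, -0.6680).
Then the next iterate is (u, v, w)₁ = (0.0764, 0.4398, 1.8320).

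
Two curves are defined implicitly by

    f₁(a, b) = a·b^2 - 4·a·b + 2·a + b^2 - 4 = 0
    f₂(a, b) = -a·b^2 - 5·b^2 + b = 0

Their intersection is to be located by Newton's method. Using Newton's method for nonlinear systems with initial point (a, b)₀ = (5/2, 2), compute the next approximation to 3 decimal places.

(-0.973, 1.514)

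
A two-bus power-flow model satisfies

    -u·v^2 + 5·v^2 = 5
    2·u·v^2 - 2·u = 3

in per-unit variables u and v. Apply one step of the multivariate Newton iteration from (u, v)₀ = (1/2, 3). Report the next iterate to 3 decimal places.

At (1/2, 3): F = (35.500, 5.000).
Jacobian J = [[-v^2, -2·u·v + 10·v], [2·v^2 - 2, 4·u·v]].
At the point, J = [[-9.000, 27.000], [16.000, 6.000]] (det J = -486.000).
Solving J·Δ = −F gives Δ = (0.160, -1.261).
Then the next iterate is (u, v)₁ = (0.660, 1.739).

(0.660, 1.739)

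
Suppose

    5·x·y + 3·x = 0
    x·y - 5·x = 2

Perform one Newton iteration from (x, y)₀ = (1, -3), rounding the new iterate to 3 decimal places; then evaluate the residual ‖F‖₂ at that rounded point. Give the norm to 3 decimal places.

At (1, -3): F = (-12.000, -10.000).
Jacobian J = [[5·y + 3, 5·x], [y - 5, x]].
At the point, J = [[-12.000, 5.000], [-8.000, 1.000]] (det J = 28.000).
Solving J·Δ = −F gives Δ = (-1.357, -0.857).
Then the next iterate is (x, y)₁ = (-0.357, -3.857).
Re-evaluating at (-0.357, -3.857): F = (5.81374, 1.16195), so ‖F‖₂ = 5.929.

5.929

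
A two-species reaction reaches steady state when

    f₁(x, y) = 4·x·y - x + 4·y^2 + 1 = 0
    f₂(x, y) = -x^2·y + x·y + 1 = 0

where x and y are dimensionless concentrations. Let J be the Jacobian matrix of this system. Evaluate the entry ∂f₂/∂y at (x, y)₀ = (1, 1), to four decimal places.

0.0000

∂f₂/∂y = -x^2 + x.
At (1, 1) this is 0.0000.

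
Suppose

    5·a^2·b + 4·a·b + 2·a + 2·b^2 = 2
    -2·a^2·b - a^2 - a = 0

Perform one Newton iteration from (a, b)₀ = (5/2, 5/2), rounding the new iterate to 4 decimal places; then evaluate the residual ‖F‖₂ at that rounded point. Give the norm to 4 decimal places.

At (5/2, 5/2): F = (118.6250, -40.0000).
Jacobian J = [[10·a·b + 4·b + 2, 5·a^2 + 4·a + 4·b], [-4·a·b - 2·a - 1, -2·a^2]].
At the point, J = [[74.5000, 51.2500], [-31.0000, -12.5000]] (det J = 657.5000).
Solving J·Δ = −F gives Δ = (-0.8626, -1.0606).
Then the next iterate is (a, b)₁ = (1.6374, 1.4394).
Re-evaluating at (1.6374, 1.4394): F = (34.141763, -12.036768), so ‖F‖₂ = 36.2014.

36.2014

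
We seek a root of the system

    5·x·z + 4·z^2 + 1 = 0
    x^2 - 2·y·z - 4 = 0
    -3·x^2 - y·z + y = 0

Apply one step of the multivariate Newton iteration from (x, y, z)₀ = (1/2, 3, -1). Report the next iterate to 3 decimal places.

(1.149, 1.145, -1.135)

At (1/2, 3, -1): F = (2.500, 2.250, 5.250).
Jacobian J = [[5·z, 0, 5·x + 8·z], [2·x, -2·z, -2·y], [-6·x, -z + 1, -y]].
At the point, J = [[-5.000, 0.000, -5.500], [1.000, 2.000, -6.000], [-3.000, 2.000, -3.000]] (det J = -74.000).
Solving J·Δ = −F gives Δ = (0.649, -1.855, -0.135).
Then the next iterate is (x, y, z)₁ = (1.149, 1.145, -1.135).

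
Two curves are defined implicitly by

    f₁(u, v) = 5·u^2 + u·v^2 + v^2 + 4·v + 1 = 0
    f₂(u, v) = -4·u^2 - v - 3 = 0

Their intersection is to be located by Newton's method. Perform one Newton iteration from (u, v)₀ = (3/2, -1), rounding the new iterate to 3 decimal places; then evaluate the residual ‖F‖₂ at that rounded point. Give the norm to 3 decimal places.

5.790

At (3/2, -1): F = (10.750, -11.000).
Jacobian J = [[10·u + v^2, 2·u·v + 2·v + 4], [-8·u, -1]].
At the point, J = [[16.000, -1.000], [-12.000, -1.000]] (det J = -28.000).
Solving J·Δ = −F gives Δ = (-0.777, -1.679).
Then the next iterate is (u, v)₁ = (0.723, -2.679).
Re-evaluating at (0.723, -2.679): F = (5.26369, -2.41192), so ‖F‖₂ = 5.790.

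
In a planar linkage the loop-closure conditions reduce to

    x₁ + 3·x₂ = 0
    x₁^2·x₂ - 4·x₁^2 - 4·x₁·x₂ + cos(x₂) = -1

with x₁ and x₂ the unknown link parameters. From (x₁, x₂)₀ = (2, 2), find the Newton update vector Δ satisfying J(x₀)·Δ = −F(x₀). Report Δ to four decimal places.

At (2, 2): F = (8.0000, -23.416147).
Jacobian J = [[1, 3], [2·x₁·x₂ - 8·x₁ - 4·x₂, x₁^2 - 4·x₁ - sin(x₂)]].
At the point, J = [[1.0000, 3.0000], [-16.0000, -4.909297]] (det J = 43.090703).
Solving J·Δ = −F gives Δ = (-0.7188, -2.4271).

(-0.7188, -2.4271)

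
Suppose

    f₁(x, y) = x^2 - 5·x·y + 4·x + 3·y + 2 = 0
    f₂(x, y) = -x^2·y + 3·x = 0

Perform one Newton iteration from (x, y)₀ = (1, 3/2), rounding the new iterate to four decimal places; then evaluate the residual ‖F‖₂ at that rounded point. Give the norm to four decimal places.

At (1, 3/2): F = (4.0000, 1.5000).
Jacobian J = [[2·x - 5·y + 4, -5·x + 3], [-2·x·y + 3, -x^2]].
At the point, J = [[-1.5000, -2.0000], [0.0000, -1.0000]] (det J = 1.5000).
Solving J·Δ = −F gives Δ = (0.6667, 1.5000).
Then the next iterate is (x, y)₁ = (1.6667, 3.0000).
Re-evaluating at (1.6667, 3.0000): F = (-4.555811, -3.333567), so ‖F‖₂ = 5.6452.

5.6452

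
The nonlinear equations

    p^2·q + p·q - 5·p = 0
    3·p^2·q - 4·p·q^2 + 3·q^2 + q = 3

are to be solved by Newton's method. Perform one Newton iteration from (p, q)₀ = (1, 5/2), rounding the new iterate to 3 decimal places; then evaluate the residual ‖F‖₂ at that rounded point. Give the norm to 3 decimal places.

0.164

At (1, 5/2): F = (0.000, 0.750).
Jacobian J = [[2·p·q + q - 5, p^2 + p], [6·p·q - 4·q^2, 3·p^2 - 8·p·q + 6·q + 1]].
At the point, J = [[2.500, 2.000], [-10.000, -1.000]] (det J = 17.500).
Solving J·Δ = −F gives Δ = (0.086, -0.107).
Then the next iterate is (p, q)₁ = (1.086, 2.393).
Re-evaluating at (1.086, 2.393): F = (-0.00891, 0.16354), so ‖F‖₂ = 0.164.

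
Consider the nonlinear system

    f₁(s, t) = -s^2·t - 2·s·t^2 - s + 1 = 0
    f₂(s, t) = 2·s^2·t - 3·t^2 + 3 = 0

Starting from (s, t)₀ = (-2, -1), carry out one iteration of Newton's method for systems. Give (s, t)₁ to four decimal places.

(27.0000, -17.0000)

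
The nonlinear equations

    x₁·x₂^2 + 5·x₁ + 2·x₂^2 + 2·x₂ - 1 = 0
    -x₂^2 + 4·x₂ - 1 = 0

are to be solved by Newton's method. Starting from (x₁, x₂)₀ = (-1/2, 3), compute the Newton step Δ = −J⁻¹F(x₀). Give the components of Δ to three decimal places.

At (-1/2, 3): F = (16.000, 2.000).
Jacobian J = [[x₂^2 + 5, 2·x₁·x₂ + 4·x₂ + 2], [0, -2·x₂ + 4]].
At the point, J = [[14.000, 11.000], [0.000, -2.000]] (det J = -28.000).
Solving J·Δ = −F gives Δ = (-1.929, 1.000).

(-1.929, 1.000)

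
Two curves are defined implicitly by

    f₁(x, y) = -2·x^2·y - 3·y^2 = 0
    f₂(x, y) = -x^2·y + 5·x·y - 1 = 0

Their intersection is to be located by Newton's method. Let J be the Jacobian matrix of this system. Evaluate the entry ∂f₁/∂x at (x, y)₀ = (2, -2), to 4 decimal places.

∂f₁/∂x = -4·x·y.
At (2, -2) this is 16.0000.

16.0000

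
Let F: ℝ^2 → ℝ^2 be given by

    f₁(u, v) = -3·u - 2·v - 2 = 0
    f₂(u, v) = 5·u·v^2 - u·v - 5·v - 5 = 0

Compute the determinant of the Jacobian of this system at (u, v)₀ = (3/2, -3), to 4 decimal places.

J = [[-3, -2], [5·v^2 - v, 10·u·v - u - 5]].
At the point, J = [[-3.0000, -2.0000], [48.0000, -51.5000]].
det J = 250.5000.

250.5000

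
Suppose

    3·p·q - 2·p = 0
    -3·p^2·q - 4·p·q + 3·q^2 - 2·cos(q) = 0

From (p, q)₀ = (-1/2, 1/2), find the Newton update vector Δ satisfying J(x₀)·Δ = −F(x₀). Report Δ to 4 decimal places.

At (-1/2, 1/2): F = (0.2500, -0.380165).
Jacobian J = [[3·q - 2, 3·p], [-6·p·q - 4·q, -3·p^2 - 4·p + 6·q + 2·sin(q)]].
At the point, J = [[-0.5000, -1.5000], [-0.5000, 5.208851]] (det J = -3.354426).
Solving J·Δ = −F gives Δ = (0.2182, 0.0939).

(0.2182, 0.0939)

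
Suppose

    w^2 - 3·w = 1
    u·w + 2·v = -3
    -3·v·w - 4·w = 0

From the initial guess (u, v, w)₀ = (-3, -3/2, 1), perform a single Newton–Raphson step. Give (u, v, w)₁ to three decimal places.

At (-3, -3/2, 1): F = (-3.000, -3.000, 0.500).
Jacobian J = [[0, 0, 2·w - 3], [w, 2, u], [0, -3·w, -3·v - 4]].
At the point, J = [[0.000, 0.000, -1.000], [1.000, 2.000, -3.000], [0.000, -3.000, 0.500]] (det J = 3.000).
Solving J·Δ = −F gives Δ = (-5.333, -0.333, -3.000).
Then the next iterate is (u, v, w)₁ = (-8.333, -1.833, -2.000).

(-8.333, -1.833, -2.000)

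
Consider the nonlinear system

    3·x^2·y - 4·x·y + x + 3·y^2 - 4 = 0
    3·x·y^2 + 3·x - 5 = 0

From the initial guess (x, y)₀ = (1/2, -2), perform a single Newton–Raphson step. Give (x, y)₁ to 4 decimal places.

(0.6819, -1.1286)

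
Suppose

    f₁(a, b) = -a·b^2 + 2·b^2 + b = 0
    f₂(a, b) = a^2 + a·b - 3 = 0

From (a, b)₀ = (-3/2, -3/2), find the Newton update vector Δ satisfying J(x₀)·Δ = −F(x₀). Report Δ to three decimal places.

(0.119, 0.643)

At (-3/2, -3/2): F = (6.375, 1.500).
Jacobian J = [[-b^2, -2·a·b + 4·b + 1], [2·a + b, a]].
At the point, J = [[-2.250, -9.500], [-4.500, -1.500]] (det J = -39.375).
Solving J·Δ = −F gives Δ = (0.119, 0.643).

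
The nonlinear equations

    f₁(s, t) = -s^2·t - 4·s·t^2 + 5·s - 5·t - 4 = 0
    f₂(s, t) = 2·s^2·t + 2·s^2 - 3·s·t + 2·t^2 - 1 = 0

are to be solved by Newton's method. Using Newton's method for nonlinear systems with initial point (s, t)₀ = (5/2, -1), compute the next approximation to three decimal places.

At (5/2, -1): F = (9.750, 8.500).
Jacobian J = [[-2·s·t - 4·t^2 + 5, -s^2 - 8·s·t - 5], [4·s·t + 4·s - 3·t, 2·s^2 - 3·s + 4·t]].
At the point, J = [[6.000, 8.750], [3.000, 1.000]] (det J = -20.250).
Solving J·Δ = −F gives Δ = (-3.191, 1.074).
Then the next iterate is (s, t)₁ = (-0.691, 0.074).

(-0.691, 0.074)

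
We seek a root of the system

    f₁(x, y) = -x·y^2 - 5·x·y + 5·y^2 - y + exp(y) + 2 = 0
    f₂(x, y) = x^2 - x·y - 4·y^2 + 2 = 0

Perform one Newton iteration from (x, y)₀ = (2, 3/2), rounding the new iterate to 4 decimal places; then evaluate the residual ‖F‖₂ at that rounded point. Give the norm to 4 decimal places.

1.1798

At (2, 3/2): F = (-3.268311, -6.0000).
Jacobian J = [[-y^2 - 5·y, -2·x·y - 5·x + 10·y + exp(y) - 1], [2·x - y, -x - 8·y]].
At the point, J = [[-9.7500, 2.481689], [2.5000, -14.0000]] (det J = 130.295777).
Solving J·Δ = −F gives Δ = (-0.4655, -0.5117).
Then the next iterate is (x, y)₁ = (1.5345, 0.9883).
Re-evaluating at (1.5345, 0.9883): F = (-0.499487, -1.068804), so ‖F‖₂ = 1.1798.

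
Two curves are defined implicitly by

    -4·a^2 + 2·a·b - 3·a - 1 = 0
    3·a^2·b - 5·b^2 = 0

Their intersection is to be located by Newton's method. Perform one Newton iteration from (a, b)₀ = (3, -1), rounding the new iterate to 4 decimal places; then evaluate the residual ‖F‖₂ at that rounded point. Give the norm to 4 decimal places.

15.9716

At (3, -1): F = (-52.0000, -32.0000).
Jacobian J = [[-8·a + 2·b - 3, 2·a], [6·a·b, 3·a^2 - 10·b]].
At the point, J = [[-29.0000, 6.0000], [-18.0000, 37.0000]] (det J = -965.0000).
Solving J·Δ = −F gives Δ = (-1.7948, -0.0083).
Then the next iterate is (a, b)₁ = (1.2052, -1.0083).
Re-evaluating at (1.2052, -1.0083): F = (-12.856034, -9.477033), so ‖F‖₂ = 15.9716.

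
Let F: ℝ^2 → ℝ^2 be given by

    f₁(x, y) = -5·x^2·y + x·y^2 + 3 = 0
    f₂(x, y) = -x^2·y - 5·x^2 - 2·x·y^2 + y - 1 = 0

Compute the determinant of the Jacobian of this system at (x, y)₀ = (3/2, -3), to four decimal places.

418.5000

J = [[-10·x·y + y^2, -5·x^2 + 2·x·y], [-2·x·y - 10·x - 2·y^2, -x^2 - 4·x·y + 1]].
At the point, J = [[54.0000, -20.2500], [-24.0000, 16.7500]].
det J = 418.5000.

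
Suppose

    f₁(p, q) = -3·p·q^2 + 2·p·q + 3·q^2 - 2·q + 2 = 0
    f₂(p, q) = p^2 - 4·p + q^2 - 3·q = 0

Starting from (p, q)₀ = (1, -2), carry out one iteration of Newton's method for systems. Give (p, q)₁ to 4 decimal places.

At (1, -2): F = (2.0000, 7.0000).
Jacobian J = [[-3·q^2 + 2·q, -6·p·q + 2·p + 6·q - 2], [2·p - 4, 2·q - 3]].
At the point, J = [[-16.0000, 0.0000], [-2.0000, -7.0000]] (det J = 112.0000).
Solving J·Δ = −F gives Δ = (0.1250, 0.9643).
Then the next iterate is (p, q)₁ = (1.1250, -1.0357).

(1.1250, -1.0357)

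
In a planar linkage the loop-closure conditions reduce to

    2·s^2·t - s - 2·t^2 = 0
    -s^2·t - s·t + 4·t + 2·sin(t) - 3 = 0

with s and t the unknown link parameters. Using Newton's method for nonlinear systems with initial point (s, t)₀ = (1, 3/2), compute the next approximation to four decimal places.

At (1, 3/2): F = (-2.5000, 1.994990).
Jacobian J = [[4·s·t - 1, 2·s^2 - 4·t], [-2·s·t - t, -s^2 - s + 2·cos(t) + 4]].
At the point, J = [[5.0000, -4.0000], [-4.5000, 2.141474]] (det J = -7.292628).
Solving J·Δ = −F gives Δ = (0.3601, -0.1748).
Then the next iterate is (s, t)₁ = (1.3601, 1.3252).

(1.3601, 1.3252)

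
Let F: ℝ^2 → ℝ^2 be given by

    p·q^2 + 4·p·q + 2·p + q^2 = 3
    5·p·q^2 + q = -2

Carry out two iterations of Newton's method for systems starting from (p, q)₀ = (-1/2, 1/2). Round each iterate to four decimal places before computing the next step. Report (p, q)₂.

(-3.5828, 7.1909)

At (-1/2, 1/2): F = (-4.8750, 1.8750).
Jacobian J = [[q^2 + 4·q + 2, 2·p·q + 4·p + 2·q], [5·q^2, 10·p·q + 1]].
At the point, J = [[4.2500, -1.5000], [1.2500, -1.5000]] (det J = -4.5000).
Solving J·Δ = −F gives Δ = (2.2500, 3.1250).
Then the next iterate is (p, q)₁ = (1.7500, 3.6250).
Round to (1.7500, 3.6250) and repeat: F = (62.011719, 120.605469), J = [[29.640625, 26.9375], [65.703125, 64.4375]].
Δ = (-5.3328, 3.5659), so (p, q)₂ = (-3.5828, 7.1909).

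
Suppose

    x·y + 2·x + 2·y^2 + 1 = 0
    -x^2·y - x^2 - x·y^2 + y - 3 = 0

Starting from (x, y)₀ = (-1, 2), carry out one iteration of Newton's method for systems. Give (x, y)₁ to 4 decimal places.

At (-1, 2): F = (5.0000, 0.0000).
Jacobian J = [[y + 2, x + 4·y], [-2·x·y - 2·x - y^2, -x^2 - 2·x·y + 1]].
At the point, J = [[4.0000, 7.0000], [2.0000, 4.0000]] (det J = 2.0000).
Solving J·Δ = −F gives Δ = (-10.0000, 5.0000).
Then the next iterate is (x, y)₁ = (-11.0000, 7.0000).

(-11.0000, 7.0000)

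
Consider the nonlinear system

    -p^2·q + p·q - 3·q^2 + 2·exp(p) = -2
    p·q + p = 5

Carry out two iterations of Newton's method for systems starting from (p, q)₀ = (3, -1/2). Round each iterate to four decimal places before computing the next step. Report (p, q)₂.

(1.5658, 1.8689)

At (3, -1/2): F = (44.421074, -3.5000).
Jacobian J = [[-2·p·q + q + 2·exp(p), -p^2 + p - 6·q], [q + 1, p]].
At the point, J = [[42.671074, -3.0000], [0.5000, 3.0000]] (det J = 129.513222).
Solving J·Δ = −F gives Δ = (-0.9479, 1.3246).
Then the next iterate is (p, q)₁ = (2.0521, 0.8246).
Round to (2.0521, 0.8246) and repeat: F = (13.748243, -1.255738), J = [[13.008738, -7.106614], [1.8246, 2.0521]].
Δ = (-0.4863, 1.0443), so (p, q)₂ = (1.5658, 1.8689).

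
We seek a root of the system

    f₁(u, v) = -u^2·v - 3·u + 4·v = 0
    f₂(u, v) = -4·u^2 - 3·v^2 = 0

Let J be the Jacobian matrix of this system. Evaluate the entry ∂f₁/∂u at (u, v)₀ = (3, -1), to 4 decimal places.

3.0000

∂f₁/∂u = -2·u·v - 3.
At (3, -1) this is 3.0000.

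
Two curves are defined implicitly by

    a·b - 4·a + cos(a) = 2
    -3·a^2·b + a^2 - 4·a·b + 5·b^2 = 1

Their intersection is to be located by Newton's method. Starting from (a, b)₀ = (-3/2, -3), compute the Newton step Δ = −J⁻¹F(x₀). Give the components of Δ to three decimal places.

(1.211, 0.868)

At (-3/2, -3): F = (8.57074, 48.500).
Jacobian J = [[b - sin(a) - 4, a], [-6·a·b + 2·a - 4·b, -3·a^2 - 4·a + 10·b]].
At the point, J = [[-6.00251, -1.500], [-18.000, -30.750]] (det J = 157.57703).
Solving J·Δ = −F gives Δ = (1.211, 0.868).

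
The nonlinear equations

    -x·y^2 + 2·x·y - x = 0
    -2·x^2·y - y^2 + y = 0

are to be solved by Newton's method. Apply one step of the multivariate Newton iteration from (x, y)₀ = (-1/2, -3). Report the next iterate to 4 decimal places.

(-0.4219, -1.3125)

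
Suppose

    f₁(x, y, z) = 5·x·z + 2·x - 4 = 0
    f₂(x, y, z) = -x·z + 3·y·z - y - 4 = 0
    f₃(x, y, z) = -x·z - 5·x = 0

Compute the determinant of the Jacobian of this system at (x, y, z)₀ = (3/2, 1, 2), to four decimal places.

J = [[5·z + 2, 0, 5·x], [-z, 3·z - 1, -x + 3·y], [-z - 5, 0, -x]].
At the point, J = [[12.0000, 0.0000, 7.5000], [-2.0000, 5.0000, 1.5000], [-7.0000, 0.0000, -1.5000]].
det J = 172.5000.

172.5000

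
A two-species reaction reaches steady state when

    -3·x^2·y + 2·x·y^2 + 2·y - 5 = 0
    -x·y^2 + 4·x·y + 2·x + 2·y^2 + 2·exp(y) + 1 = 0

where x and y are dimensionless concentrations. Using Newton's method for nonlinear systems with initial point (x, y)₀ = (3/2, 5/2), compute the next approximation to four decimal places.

At (3/2, 5/2): F = (1.8750, 46.489988).
Jacobian J = [[-6·x·y + 2·y^2, -3·x^2 + 4·x·y + 2], [-y^2 + 4·y + 2, -2·x·y + 4·x + 4·y + 2·exp(y)]].
At the point, J = [[-10.0000, 10.2500], [5.7500, 32.864988]] (det J = -387.587379).
Solving J·Δ = −F gives Δ = (-1.0705, -1.2273).
Then the next iterate is (x, y)₁ = (0.4295, 1.2727).

(0.4295, 1.2727)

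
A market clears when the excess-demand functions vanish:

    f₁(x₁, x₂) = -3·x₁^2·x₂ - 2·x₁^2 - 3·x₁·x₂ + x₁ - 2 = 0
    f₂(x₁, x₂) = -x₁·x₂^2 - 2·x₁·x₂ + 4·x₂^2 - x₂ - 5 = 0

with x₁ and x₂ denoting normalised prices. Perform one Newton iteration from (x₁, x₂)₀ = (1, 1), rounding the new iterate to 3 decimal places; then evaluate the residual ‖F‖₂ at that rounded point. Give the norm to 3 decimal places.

4.477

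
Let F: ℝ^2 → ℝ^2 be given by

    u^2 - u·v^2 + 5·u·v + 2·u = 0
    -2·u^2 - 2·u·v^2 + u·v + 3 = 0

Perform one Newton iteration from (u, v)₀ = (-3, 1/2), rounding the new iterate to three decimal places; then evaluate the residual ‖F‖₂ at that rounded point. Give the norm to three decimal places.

At (-3, 1/2): F = (-3.750, -15.000).
Jacobian J = [[2·u - v^2 + 5·v + 2, -2·u·v + 5·u], [-4·u - 2·v^2 + v, -4·u·v + u]].
At the point, J = [[-1.750, -12.000], [12.000, 3.000]] (det J = 138.750).
Solving J·Δ = −F gives Δ = (1.378, -0.514).
Then the next iterate is (u, v)₁ = (-1.622, -0.014).
Re-evaluating at (-1.622, -0.014): F = (-0.49926, -2.23842), so ‖F‖₂ = 2.293.

2.293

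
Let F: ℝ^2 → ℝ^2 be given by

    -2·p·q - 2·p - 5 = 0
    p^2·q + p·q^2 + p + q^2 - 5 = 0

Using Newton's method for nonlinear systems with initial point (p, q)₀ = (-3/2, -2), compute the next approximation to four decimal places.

(-1.2959, 0.5306)

At (-3/2, -2): F = (-8.0000, -13.0000).
Jacobian J = [[-2·q - 2, -2·p], [2·p·q + q^2 + 1, p^2 + 2·p·q + 2·q]].
At the point, J = [[2.0000, 3.0000], [11.0000, 4.2500]] (det J = -24.5000).
Solving J·Δ = −F gives Δ = (0.2041, 2.5306).
Then the next iterate is (p, q)₁ = (-1.2959, 0.5306).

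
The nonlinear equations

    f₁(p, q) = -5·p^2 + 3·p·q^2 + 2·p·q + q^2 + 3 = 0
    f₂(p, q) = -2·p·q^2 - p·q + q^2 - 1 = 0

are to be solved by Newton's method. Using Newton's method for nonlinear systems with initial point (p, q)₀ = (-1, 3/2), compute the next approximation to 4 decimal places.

At (-1, 3/2): F = (-9.5000, 7.2500).
Jacobian J = [[-10·p + 3·q^2 + 2·q, 6·p·q + 2·p + 2·q], [-2·q^2 - q, -4·p·q - p + 2·q]].
At the point, J = [[19.7500, -8.0000], [-6.0000, 10.0000]] (det J = 149.5000).
Solving J·Δ = −F gives Δ = (0.2475, -0.5765).
Then the next iterate is (p, q)₁ = (-0.7525, 0.9235).

(-0.7525, 0.9235)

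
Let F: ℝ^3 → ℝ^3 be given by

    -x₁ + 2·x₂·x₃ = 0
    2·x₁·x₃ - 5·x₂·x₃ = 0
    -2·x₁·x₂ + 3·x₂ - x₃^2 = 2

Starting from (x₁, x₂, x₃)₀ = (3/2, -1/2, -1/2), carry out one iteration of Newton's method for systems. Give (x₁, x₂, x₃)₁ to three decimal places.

(1.731, -3.750, 1.519)

At (3/2, -1/2, -1/2): F = (-1.000, -2.750, -2.250).
Jacobian J = [[-1, 2·x₃, 2·x₂], [2·x₃, -5·x₃, 2·x₁ - 5·x₂], [-2·x₂, -2·x₁ + 3, -2·x₃]].
At the point, J = [[-1.000, -1.000, -1.000], [-1.000, 2.500, 5.500], [1.000, 0.000, 1.000]] (det J = -6.500).
Solving J·Δ = −F gives Δ = (0.231, -3.250, 2.019).
Then the next iterate is (x₁, x₂, x₃)₁ = (1.731, -3.750, 1.519).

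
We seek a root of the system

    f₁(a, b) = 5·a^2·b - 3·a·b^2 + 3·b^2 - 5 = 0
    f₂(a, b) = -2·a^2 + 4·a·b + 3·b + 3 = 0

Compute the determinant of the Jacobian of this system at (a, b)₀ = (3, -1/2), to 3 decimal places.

J = [[10·a·b - 3·b^2, 5·a^2 - 6·a·b + 6·b], [-4·a + 4·b, 4·a + 3]].
At the point, J = [[-15.750, 51.000], [-14.000, 15.000]].
det J = 477.750.

477.750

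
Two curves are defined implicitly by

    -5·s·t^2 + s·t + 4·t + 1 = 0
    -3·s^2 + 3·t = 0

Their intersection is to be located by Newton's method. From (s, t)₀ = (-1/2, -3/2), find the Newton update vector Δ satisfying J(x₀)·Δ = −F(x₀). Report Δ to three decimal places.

(-0.643, 2.393)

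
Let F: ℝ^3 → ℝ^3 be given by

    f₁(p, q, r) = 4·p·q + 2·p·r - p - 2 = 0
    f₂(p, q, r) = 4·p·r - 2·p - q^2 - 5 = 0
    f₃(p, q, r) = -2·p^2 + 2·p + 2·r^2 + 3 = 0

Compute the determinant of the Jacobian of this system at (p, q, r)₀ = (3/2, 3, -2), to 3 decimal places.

J = [[4·q + 2·r - 1, 4·p, 2·p], [4·r - 2, -2·q, 4·p], [-4·p + 2, 0, 4·r]].
At the point, J = [[7.000, 6.000, 3.000], [-10.000, -6.000, 6.000], [-4.000, 0.000, -8.000]].
det J = -360.000.

-360.000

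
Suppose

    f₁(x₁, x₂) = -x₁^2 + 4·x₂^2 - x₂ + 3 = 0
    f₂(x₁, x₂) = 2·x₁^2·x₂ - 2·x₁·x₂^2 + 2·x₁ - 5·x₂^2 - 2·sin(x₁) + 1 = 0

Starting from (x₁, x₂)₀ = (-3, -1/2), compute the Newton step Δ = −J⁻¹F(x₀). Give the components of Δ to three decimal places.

(0.963, 0.255)

At (-3, -1/2): F = (-4.500, -13.46776).
Jacobian J = [[-2·x₁, 8·x₂ - 1], [4·x₁·x₂ - 2·x₂^2 - 2·cos(x₁) + 2, 2·x₁^2 - 4·x₁·x₂ - 10·x₂]].
At the point, J = [[6.000, -5.000], [9.47998, 17.000]] (det J = 149.39992).
Solving J·Δ = −F gives Δ = (0.963, 0.255).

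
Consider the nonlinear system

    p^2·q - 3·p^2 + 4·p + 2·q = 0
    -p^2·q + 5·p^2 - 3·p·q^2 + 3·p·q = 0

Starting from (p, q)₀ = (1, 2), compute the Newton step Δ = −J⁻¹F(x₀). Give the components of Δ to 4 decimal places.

At (1, 2): F = (7.0000, -3.0000).
Jacobian J = [[2·p·q - 6·p + 4, p^2 + 2], [-2·p·q + 10·p - 3·q^2 + 3·q, -p^2 - 6·p·q + 3·p]].
At the point, J = [[2.0000, 3.0000], [0.0000, -10.0000]] (det J = -20.0000).
Solving J·Δ = −F gives Δ = (-3.0500, -0.3000).

(-3.0500, -0.3000)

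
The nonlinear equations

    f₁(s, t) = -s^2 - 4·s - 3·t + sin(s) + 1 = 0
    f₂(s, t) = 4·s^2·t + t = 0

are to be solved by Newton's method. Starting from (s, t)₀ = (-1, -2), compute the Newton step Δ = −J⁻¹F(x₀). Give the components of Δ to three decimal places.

(-0.388, 3.242)

At (-1, -2): F = (9.15853, -10.000).
Jacobian J = [[-2·s + cos(s) - 4, -3], [8·s·t, 4·s^2 + 1]].
At the point, J = [[-1.45970, -3.000], [16.000, 5.000]] (det J = 40.70151).
Solving J·Δ = −F gives Δ = (-0.388, 3.242).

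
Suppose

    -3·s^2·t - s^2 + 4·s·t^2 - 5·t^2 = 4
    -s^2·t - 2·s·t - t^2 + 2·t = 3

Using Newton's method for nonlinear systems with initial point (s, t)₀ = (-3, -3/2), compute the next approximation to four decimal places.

(-3.5708, -1.3375)

At (-3, -3/2): F = (-10.7500, -3.7500).
Jacobian J = [[-6·s·t - 2·s + 4·t^2, -3·s^2 + 8·s·t - 10·t], [-2·s·t - 2·t, -s^2 - 2·s - 2·t + 2]].
At the point, J = [[-12.0000, 24.0000], [-6.0000, 2.0000]] (det J = 120.0000).
Solving J·Δ = −F gives Δ = (-0.5708, 0.1625).
Then the next iterate is (s, t)₁ = (-3.5708, -1.3375).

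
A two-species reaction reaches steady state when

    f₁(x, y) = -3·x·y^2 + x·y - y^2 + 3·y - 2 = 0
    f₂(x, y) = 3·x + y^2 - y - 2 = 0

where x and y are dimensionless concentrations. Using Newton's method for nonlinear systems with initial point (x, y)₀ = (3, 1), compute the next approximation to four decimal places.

(0.7000, 0.9000)

At (3, 1): F = (-6.0000, 7.0000).
Jacobian J = [[-3·y^2 + y, -6·x·y + x - 2·y + 3], [3, 2·y - 1]].
At the point, J = [[-2.0000, -14.0000], [3.0000, 1.0000]] (det J = 40.0000).
Solving J·Δ = −F gives Δ = (-2.3000, -0.1000).
Then the next iterate is (x, y)₁ = (0.7000, 0.9000).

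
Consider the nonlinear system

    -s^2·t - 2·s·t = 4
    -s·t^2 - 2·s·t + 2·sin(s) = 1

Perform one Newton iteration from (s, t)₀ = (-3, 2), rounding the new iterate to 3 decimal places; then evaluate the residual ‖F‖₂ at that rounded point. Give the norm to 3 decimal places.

6.986

At (-3, 2): F = (-10.000, 22.71776).
Jacobian J = [[-2·s·t - 2·t, -s^2 - 2·s], [-t^2 - 2·t + 2·cos(s), -2·s·t - 2·s]].
At the point, J = [[8.000, -3.000], [-9.97998, 18.000]] (det J = 114.06005).
Solving J·Δ = −F gives Δ = (0.981, -0.718).
Then the next iterate is (s, t)₁ = (-2.019, 1.282).
Re-evaluating at (-2.019, 1.282): F = (-4.04918, 5.69254), so ‖F‖₂ = 6.986.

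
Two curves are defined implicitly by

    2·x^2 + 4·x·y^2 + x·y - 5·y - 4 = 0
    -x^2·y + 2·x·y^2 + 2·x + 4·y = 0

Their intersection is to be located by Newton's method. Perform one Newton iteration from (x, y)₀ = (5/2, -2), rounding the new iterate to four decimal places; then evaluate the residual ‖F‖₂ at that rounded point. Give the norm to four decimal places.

18.0346

At (5/2, -2): F = (53.5000, 29.5000).
Jacobian J = [[4·x + 4·y^2 + y, 8·x·y + x - 5], [-2·x·y + 2·y^2 + 2, -x^2 + 4·x·y + 4]].
At the point, J = [[24.0000, -42.5000], [20.0000, -22.2500]] (det J = 316.0000).
Solving J·Δ = −F gives Δ = (-0.2006, 1.1456).
Then the next iterate is (x, y)₁ = (2.2994, -0.8544).
Re-evaluating at (2.2994, -0.8544): F = (15.596115, 9.055739), so ‖F‖₂ = 18.0346.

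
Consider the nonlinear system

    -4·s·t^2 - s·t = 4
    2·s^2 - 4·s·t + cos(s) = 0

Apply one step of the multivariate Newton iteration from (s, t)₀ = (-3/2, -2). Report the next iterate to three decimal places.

(-5.436, 1.204)

At (-3/2, -2): F = (17.000, -7.42926).
Jacobian J = [[-4·t^2 - t, -8·s·t - s], [4·s - 4·t - sin(s), -4·s]].
At the point, J = [[-14.000, -22.500], [2.99749, 6.000]] (det J = -16.55636).
Solving J·Δ = −F gives Δ = (-3.936, 3.204).
Then the next iterate is (s, t)₁ = (-5.436, 1.204).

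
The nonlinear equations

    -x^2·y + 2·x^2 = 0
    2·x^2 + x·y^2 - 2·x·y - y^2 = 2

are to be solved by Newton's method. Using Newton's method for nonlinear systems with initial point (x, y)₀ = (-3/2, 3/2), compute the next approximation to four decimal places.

(-1.7333, 2.1556)

At (-3/2, 3/2): F = (1.1250, 1.3750).
Jacobian J = [[-2·x·y + 4·x, -x^2], [4·x + y^2 - 2·y, 2·x·y - 2·x - 2·y]].
At the point, J = [[-1.5000, -2.2500], [-6.7500, -4.5000]] (det J = -8.4375).
Solving J·Δ = −F gives Δ = (-0.2333, 0.6556).
Then the next iterate is (x, y)₁ = (-1.7333, 2.1556).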